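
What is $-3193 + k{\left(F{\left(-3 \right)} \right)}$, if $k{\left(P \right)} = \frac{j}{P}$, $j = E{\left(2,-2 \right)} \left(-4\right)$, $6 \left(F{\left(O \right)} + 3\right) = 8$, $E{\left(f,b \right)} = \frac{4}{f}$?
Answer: $- \frac{15941}{5} \approx -3188.2$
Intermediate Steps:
$F{\left(O \right)} = - \frac{5}{3}$ ($F{\left(O \right)} = -3 + \frac{1}{6} \cdot 8 = -3 + \frac{4}{3} = - \frac{5}{3}$)
$j = -8$ ($j = \frac{4}{2} \left(-4\right) = 4 \cdot \frac{1}{2} \left(-4\right) = 2 \left(-4\right) = -8$)
$k{\left(P \right)} = - \frac{8}{P}$
$-3193 + k{\left(F{\left(-3 \right)} \right)} = -3193 - \frac{8}{- \frac{5}{3}} = -3193 - - \frac{24}{5} = -3193 + \frac{24}{5} = - \frac{15941}{5}$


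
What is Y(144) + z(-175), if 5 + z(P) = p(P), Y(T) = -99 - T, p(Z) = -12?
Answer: -260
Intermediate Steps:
z(P) = -17 (z(P) = -5 - 12 = -17)
Y(144) + z(-175) = (-99 - 1*144) - 17 = (-99 - 144) - 17 = -243 - 17 = -260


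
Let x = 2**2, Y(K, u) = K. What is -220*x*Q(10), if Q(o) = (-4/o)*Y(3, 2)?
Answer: 1056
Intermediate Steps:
x = 4
Q(o) = -12/o (Q(o) = -4/o*3 = -12/o)
-220*x*Q(10) = -880*(-12/10) = -880*(-12*1/10) = -880*(-6)/5 = -220*(-24/5) = 1056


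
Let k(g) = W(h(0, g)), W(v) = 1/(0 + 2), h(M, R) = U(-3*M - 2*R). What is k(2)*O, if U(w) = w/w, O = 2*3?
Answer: 3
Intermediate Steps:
O = 6
U(w) = 1
h(M, R) = 1
W(v) = ½ (W(v) = 1/2 = ½)
k(g) = ½
k(2)*O = (½)*6 = 3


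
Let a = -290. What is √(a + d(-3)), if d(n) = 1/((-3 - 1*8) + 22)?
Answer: I*√35079/11 ≈ 17.027*I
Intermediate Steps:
d(n) = 1/11 (d(n) = 1/((-3 - 8) + 22) = 1/(-11 + 22) = 1/11)
√(a + d(-3)) = √(-290 + 1/11) = √(-3189/11) = I*√35079/11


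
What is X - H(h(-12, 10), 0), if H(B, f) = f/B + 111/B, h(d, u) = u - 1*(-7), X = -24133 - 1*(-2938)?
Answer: -360426/17 ≈ -21202.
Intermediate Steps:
X = -21195 (X = -24133 + 2938 = -21195)
h(d, u) = 7 + u (h(d, u) = u + 7 = 7 + u)
H(B, f) = 111/B + f/B
X - H(h(-12, 10), 0) = -21195 - (111 + 0)/(7 + 10) = -21195 - 111/17 = -360426/17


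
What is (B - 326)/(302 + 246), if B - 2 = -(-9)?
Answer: -315/548 ≈ -0.57482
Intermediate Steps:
B = 11 (B = 2 - (-9) = 2 - 1*(-9) = 2 + 9 = 11)
(B - 326)/(302 + 246) = (11 - 326)/(302 + 246) = -315/548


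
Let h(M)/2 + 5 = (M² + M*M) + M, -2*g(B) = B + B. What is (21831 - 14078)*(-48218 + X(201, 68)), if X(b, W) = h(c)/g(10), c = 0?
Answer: -373826401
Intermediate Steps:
g(B) = -B (g(B) = -(B + B)/2 = -B)
h(M) = -10 + 2*M + 4*M² (h(M) = -10 + 2*((M² + M*M) + M) = -10 + 2*((M² + M²) + M) = -10 + 2*(2*M² + M) = -10 + 2*(M + 2*M²) = -10 + (2*M + 4*M²) = -10 + 2*M + 4*M²)
X(b, W) = 1 (X(b, W) = (-10 + 2*0 + 4*0²)/((-1*10)) = (-10 + 0 + 4*0)/(-10) = (-10 + 0 + 0)*(-⅒) = -10*(-⅒) = 1)
(21831 - 14078)*(-48218 + X(201, 68)) = (21831 - 14078)*(-48218 + 1) = 7753*(-48217) = -373826401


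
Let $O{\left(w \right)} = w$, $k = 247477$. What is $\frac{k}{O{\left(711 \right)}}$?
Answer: $\frac{247477}{711} \approx 348.07$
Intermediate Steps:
$\frac{k}{O{\left(711 \right)}} = \frac{247477}{711}$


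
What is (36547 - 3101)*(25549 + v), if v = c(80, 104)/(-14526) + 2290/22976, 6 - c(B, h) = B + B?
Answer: 35649253620627941/41718672 ≈ 8.5452e+8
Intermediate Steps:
c(B, h) = 6 - 2*B (c(B, h) = 6 - (B + B) = 6 - 2*B)
v = 9200711/83437344 (v = (6 - 2*80)/(-14526) + 2290/22976 = (6 - 160)*(-1/14526) + 2290*(1/22976) = -154*(-1/14526) + 1145/11488 = 77/7263 + 1145/11488 = 9200711/83437344 ≈ 0.11027)
(36547 - 3101)*(25549 + v) = (36547 - 3101)*(25549 + 9200711/83437344) = 33446*(2131749902567/83437344) = 35649253620627941/41718672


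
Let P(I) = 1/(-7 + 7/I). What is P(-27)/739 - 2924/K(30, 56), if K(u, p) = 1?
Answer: -423523883/144844 ≈ -2924.0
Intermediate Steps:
P(-27)/739 - 2924/K(30, 56) = -1*(-27)/(-7 + 7*(-27))/739 - 2924/1 = -1*(-27)/(-7 - 189)*(1/739) - 2924*1 = -1*(-27)/(-196)*(1/739) - 2924 = -1*(-27)*(-1/196)*(1/739) - 2924 = -27/196*1/739 - 2924 = -27/144844 - 2924 = -423523883/144844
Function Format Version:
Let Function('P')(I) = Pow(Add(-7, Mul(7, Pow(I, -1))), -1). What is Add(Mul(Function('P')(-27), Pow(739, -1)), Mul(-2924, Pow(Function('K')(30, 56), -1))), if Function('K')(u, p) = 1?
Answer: Rational(-423523883, 144844) ≈ -2924.0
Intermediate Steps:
Add(Mul(Function('P')(-27), Pow(739, -1)), Mul(-2924, Pow(Function('K')(30, 56), -1))) = Add(Mul(Mul(-1, -27, Pow(Add(-7, Mul(7, -27)), -1)), Pow(739, -1)), Mul(-2924, Pow(1, -1))) = Add(Mul(Mul(-1, -27, Pow(Add(-7, -189), -1)), Rational(1, 739)), Mul(-2924, 1)) = Add(Mul(Mul(-1, -27, Pow(-196, -1)), Rational(1, 739)), -2924) = Add(Mul(Mul(-1, -27, Rational(-1, 196)), Rational(1, 739)), -2924) = Add(Mul(Rational(-27, 196), Rational(1, 739)), -2924) = Add(Rational(-27, 144844), -2924) = Rational(-423523883, 144844)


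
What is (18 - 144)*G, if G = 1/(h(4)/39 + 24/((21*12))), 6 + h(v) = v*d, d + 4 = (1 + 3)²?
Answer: -17199/160 ≈ -107.49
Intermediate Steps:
d = 12 (d = -4 + (1 + 3)² = -4 + 4² = -4 + 16 = 12)
h(v) = -6 + 12*v (h(v) = -6 + v*12 = -6 + 12*v)
G = 273/320 (G = 1/((-6 + 12*4)/39 + 24/((21*12))) = 1/((-6 + 48)*(1/39) + 24/252) = 1/(42*(1/39) + 24*(1/252)) = 1/(14/13 + 2/21) = 1/(320/273) = 273/320 ≈ 0.85312)
(18 - 144)*G = (18 - 144)*(273/320) = -126*273/320 = -17199/160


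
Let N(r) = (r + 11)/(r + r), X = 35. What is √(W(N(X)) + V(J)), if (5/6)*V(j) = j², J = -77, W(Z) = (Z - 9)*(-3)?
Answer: 3*√971810/35 ≈ 84.498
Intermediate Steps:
N(r) = (11 + r)/(2*r) (N(r) = (11 + r)/((2*r)) = (11 + r)*(1/(2*r)) = (11 + r)/(2*r))
W(Z) = 27 - 3*Z (W(Z) = (-9 + Z)*(-3) = 27 - 3*Z)
V(j) = 6*j²/5
√(W(N(X)) + V(J)) = √((27 - 3*(11 + 35)/(2*35)) + (6/5)*(-77)²) = √((27 - 3*46/(2*35)) + (6/5)*5929) = √((27 - 3*23/35) + 35574/5) = √((27 - 69/35) + 35574/5) = √(876/35 + 35574/5) = √(249894/35) = 3*√971810/35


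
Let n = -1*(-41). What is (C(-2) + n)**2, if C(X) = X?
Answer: 1521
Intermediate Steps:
n = 41
(C(-2) + n)**2 = (-2 + 41)**2 = 39**2 = 1521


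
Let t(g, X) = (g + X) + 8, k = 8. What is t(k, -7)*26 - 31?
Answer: 203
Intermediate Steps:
t(g, X) = 8 + X + g (t(g, X) = (X + g) + 8 = 8 + X + g)
t(k, -7)*26 - 31 = (8 - 7 + 8)*26 - 31 = 9*26 - 31 = 234 - 31 = 203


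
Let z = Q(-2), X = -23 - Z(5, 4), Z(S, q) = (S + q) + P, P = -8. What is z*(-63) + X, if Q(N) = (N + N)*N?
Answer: -528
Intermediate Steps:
Z(S, q) = -8 + S + q (Z(S, q) = (S + q) - 8 = -8 + S + q)
X = -24 (X = -23 - (-8 + 5 + 4) = -23 - 1*1 = -23 - 1 = -24)
Q(N) = 2*N**2 (Q(N) = (2*N)*N = 2*N**2)
z = 8 (z = 2*(-2)**2 = 2*4 = 8)
z*(-63) + X = 8*(-63) - 24 = -504 - 24 = -528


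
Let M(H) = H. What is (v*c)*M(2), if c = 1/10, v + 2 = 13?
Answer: 11/5 ≈ 2.2000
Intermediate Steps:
v = 11 (v = -2 + 13 = 11)
c = ⅒ ≈ 0.10000
(v*c)*M(2) = (11*(⅒))*2 = (11/10)*2 = 11/5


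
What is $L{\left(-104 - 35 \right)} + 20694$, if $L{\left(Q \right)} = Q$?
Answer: $20555$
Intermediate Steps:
$L{\left(-104 - 35 \right)} + 20694 = \left(-104 - 35\right) + 20694 = -139 + 20694 = 20555$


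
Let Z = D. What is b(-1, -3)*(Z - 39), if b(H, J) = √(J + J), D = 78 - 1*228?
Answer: -189*I*√6 ≈ -462.95*I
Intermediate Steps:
D = -150 (D = 78 - 228 = -150)
Z = -150
b(H, J) = √2*√J (b(H, J) = √(2*J) = √2*√J)
b(-1, -3)*(Z - 39) = (√2*√(-3))*(-150 - 39) = (√2*(I*√3))*(-189) = (I*√6)*(-189) = -189*I*√6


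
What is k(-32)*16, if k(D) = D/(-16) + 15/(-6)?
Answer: -8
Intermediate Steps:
k(D) = -5/2 - D/16 (k(D) = D*(-1/16) + 15*(-⅙) = -D/16 - 5/2 = -5/2 - D/16)
k(-32)*16 = (-5/2 - 1/16*(-32))*16 = (-5/2 + 2)*16 = -½*16 = -8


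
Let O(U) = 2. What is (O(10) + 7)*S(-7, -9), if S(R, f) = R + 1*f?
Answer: -144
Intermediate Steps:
S(R, f) = R + f
(O(10) + 7)*S(-7, -9) = (2 + 7)*(-7 - 9) = 9*(-16) = -144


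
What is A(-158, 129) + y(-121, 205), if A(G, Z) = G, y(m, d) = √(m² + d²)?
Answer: -158 + √56666 ≈ 80.046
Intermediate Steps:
y(m, d) = √(d² + m²)
A(-158, 129) + y(-121, 205) = -158 + √(205² + (-121)²) = -158 + √(42025 + 14641) = -158 + √56666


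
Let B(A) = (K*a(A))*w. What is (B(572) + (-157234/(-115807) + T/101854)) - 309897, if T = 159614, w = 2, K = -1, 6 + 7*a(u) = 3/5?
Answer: -63967895081766504/206419608115 ≈ -3.0989e+5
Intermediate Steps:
a(u) = -27/35 (a(u) = -6/7 + (3/5)/7 = -6/7 + (3*(⅕))/7 = -6/7 + (⅐)*(⅗) = -6/7 + 3/35 = -27/35)
B(A) = 54/35 (B(A) = -1*(-27/35)*2 = (27/35)*2 = 54/35)
(B(572) + (-157234/(-115807) + T/101854)) - 309897 = (54/35 + (-157234/(-115807) + 159614/101854)) - 309897 = (54/35 + (-157234*(-1/115807) + 159614*(1/101854))) - 309897 = (54/35 + (157234/115807 + 79807/50927)) - 309897 = (54/35 + 17249665167/5897703089) - 309897 = 922214247651/206419608115 - 309897 = -63967895081766504/206419608115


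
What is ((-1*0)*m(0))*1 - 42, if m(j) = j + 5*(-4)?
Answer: -42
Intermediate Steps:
m(j) = -20 + j (m(j) = j - 20 = -20 + j)
((-1*0)*m(0))*1 - 42 = ((-1*0)*(-20 + 0))*1 - 42 = (0*(-20))*1 - 42 = 0*1 - 42 = 0 - 42 = -42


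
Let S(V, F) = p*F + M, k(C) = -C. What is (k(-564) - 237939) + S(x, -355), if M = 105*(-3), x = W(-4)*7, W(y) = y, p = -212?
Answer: -162430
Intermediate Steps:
x = -28 (x = -4*7 = -28)
M = -315
S(V, F) = -315 - 212*F (S(V, F) = -212*F - 315 = -315 - 212*F)
(k(-564) - 237939) + S(x, -355) = (-1*(-564) - 237939) + (-315 - 212*(-355)) = (564 - 237939) + (-315 + 75260) = -237375 + 74945 = -162430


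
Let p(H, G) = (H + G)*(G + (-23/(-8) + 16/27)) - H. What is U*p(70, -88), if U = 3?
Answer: 17419/4 ≈ 4354.8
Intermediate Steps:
p(H, G) = -H + (749/216 + G)*(G + H) (p(H, G) = (G + H)*(G + (-23*(-1/8) + 16*(1/27))) - H = (G + H)*(G + (23/8 + 16/27)) - H = (G + H)*(G + 749/216) - H = (G + H)*(749/216 + G) - H = (749/216 + G)*(G + H) - H = -H + (749/216 + G)*(G + H))
U*p(70, -88) = 3*((-88)**2 + (533/216)*70 + (749/216)*(-88) - 88*70) = 3*(7744 + 18655/108 - 8239/27 - 6160) = 3*(17419/12) = 17419/4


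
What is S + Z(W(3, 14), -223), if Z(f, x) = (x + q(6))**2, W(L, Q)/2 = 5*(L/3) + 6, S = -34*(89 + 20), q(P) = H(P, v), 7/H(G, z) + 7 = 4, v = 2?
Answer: 423622/9 ≈ 47069.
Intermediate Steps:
H(G, z) = -7/3 (H(G, z) = 7/(-7 + 4) = 7/(-3) = 7*(-1/3) = -7/3)
q(P) = -7/3
S = -3706 (S = -34*109 = -3706)
W(L, Q) = 12 + 10*L/3 (W(L, Q) = 2*(5*(L/3) + 6) = 2*(5*L/3 + 6) = 2*(6 + 5*L/3) = 12 + 10*L/3)
Z(f, x) = (-7/3 + x)**2 (Z(f, x) = (x - 7/3)**2 = (-7/3 + x)**2)
S + Z(W(3, 14), -223) = -3706 + (-7 + 3*(-223))**2/9 = -3706 + (-7 - 669)**2/9 = -3706 + (1/9)*(-676)**2 = -3706 + (1/9)*456976 = -3706 + 456976/9 = 423622/9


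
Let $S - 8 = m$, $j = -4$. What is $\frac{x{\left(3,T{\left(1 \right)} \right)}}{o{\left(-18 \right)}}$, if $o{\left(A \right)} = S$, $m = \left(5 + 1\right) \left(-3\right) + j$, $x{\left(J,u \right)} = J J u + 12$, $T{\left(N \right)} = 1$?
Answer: $- \frac{3}{2} \approx -1.5$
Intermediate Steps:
$x{\left(J,u \right)} = 12 + u J^{2}$ ($x{\left(J,u \right)} = J^{2} u + 12 = u J^{2} + 12 = 12 + u J^{2}$)
$m = -22$ ($m = \left(5 + 1\right) \left(-3\right) - 4 = 6 \left(-3\right) - 4 = -18 - 4 = -22$)
$S = -14$ ($S = 8 - 22 = -14$)
$o{\left(A \right)} = -14$
$\frac{x{\left(3,T{\left(1 \right)} \right)}}{o{\left(-18 \right)}} = \frac{12 + 1 \cdot 3^{2}}{-14} = \left(12 + 1 \cdot 9\right) \left(- \frac{1}{14}\right) = \left(12 + 9\right) \left(- \frac{1}{14}\right) = 21 \left(- \frac{1}{14}\right) = - \frac{3}{2}$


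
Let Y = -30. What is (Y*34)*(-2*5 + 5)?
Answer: 5100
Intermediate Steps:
(Y*34)*(-2*5 + 5) = (-30*34)*(-2*5 + 5) = -1020*(-10 + 5) = -1020*(-5) = 5100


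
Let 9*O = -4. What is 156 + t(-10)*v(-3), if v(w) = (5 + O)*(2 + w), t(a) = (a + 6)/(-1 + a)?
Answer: 15280/99 ≈ 154.34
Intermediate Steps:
O = -4/9 (O = (⅑)*(-4) = -4/9 ≈ -0.44444)
t(a) = (6 + a)/(-1 + a)
v(w) = 82/9 + 41*w/9 (v(w) = (5 - 4/9)*(2 + w) = 41*(2 + w)/9 = 82/9 + 41*w/9)
156 + t(-10)*v(-3) = 156 + ((6 - 10)/(-1 - 10))*(82/9 + (41/9)*(-3)) = 156 + (-4/(-11))*(82/9 - 41/3) = 156 - 1/11*(-4)*(-41/9) = 156 + (4/11)*(-41/9) = 156 - 164/99 = 15280/99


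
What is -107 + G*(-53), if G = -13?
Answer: 582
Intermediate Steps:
-107 + G*(-53) = -107 - 13*(-53) = -107 + 689 = 582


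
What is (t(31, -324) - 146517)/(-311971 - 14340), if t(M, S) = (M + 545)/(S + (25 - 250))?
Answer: 8937601/19904971 ≈ 0.44901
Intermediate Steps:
t(M, S) = (545 + M)/(-225 + S) (t(M, S) = (545 + M)/(S - 225) = (545 + M)/(-225 + S))
(t(31, -324) - 146517)/(-311971 - 14340) = ((545 + 31)/(-225 - 324) - 146517)/(-311971 - 14340) = (576/(-549) - 146517)/(-326311) = (-1/549*576 - 146517)*(-1/326311) = (-64/61 - 146517)*(-1/326311) = -8937601/61*(-1/326311) = 8937601/19904971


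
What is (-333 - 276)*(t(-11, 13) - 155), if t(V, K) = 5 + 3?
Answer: 89523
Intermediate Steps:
t(V, K) = 8
(-333 - 276)*(t(-11, 13) - 155) = (-333 - 276)*(8 - 155) = -609*(-147) = 89523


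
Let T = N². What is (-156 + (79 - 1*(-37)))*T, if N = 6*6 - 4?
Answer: -40960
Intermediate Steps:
N = 32 (N = 36 - 4 = 32)
T = 1024 (T = 32² = 1024)
(-156 + (79 - 1*(-37)))*T = (-156 + (79 - 1*(-37)))*1024 = (-156 + (79 + 37))*1024 = (-156 + 116)*1024 = -40*1024 = -40960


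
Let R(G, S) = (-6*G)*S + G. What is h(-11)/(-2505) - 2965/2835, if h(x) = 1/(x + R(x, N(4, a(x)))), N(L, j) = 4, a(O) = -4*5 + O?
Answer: -119827699/114573690 ≈ -1.0459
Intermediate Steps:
a(O) = -20 + O
R(G, S) = G - 6*G*S (R(G, S) = -6*G*S + G = G - 6*G*S)
h(x) = -1/(22*x) (h(x) = 1/(x + x*(1 - 6*4)) = 1/(x + x*(1 - 24)) = 1/(x + x*(-23)) = 1/(x - 23*x) = 1/(-22*x) = -1/(22*x))
h(-11)/(-2505) - 2965/2835 = -1/22/(-11)/(-2505) - 2965/2835 = -1/22*(-1/11)*(-1/2505) - 2965*1/2835 = (1/242)*(-1/2505) - 593/567 = -1/606210 - 593/567 = -119827699/114573690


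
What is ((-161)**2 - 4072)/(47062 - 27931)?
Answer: 7283/6377 ≈ 1.1421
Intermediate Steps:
((-161)**2 - 4072)/(47062 - 27931) = (25921 - 4072)/19131 = 21849*(1/19131) = 7283/6377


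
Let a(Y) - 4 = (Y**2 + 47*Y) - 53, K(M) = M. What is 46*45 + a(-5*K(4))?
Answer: 1481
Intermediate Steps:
a(Y) = -49 + Y**2 + 47*Y (a(Y) = 4 + ((Y**2 + 47*Y) - 53) = 4 + (-53 + Y**2 + 47*Y) = -49 + Y**2 + 47*Y)
46*45 + a(-5*K(4)) = 46*45 + (-49 + (-5*4)**2 + 47*(-5*4)) = 2070 + (-49 + (-20)**2 + 47*(-20)) = 2070 + (-49 + 400 - 940) = 2070 - 589 = 1481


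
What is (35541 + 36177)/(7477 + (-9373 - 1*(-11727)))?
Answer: 23906/3277 ≈ 7.2951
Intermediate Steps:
(35541 + 36177)/(7477 + (-9373 - 1*(-11727))) = 71718/(7477 + (-9373 + 11727)) = 71718/(7477 + 2354) = 71718/9831 = 71718*(1/9831) = 23906/3277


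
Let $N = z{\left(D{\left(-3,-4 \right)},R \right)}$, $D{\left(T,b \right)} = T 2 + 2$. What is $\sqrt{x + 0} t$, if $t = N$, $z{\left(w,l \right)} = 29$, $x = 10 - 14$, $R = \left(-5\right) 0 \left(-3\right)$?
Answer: $58 i \approx 58.0 i$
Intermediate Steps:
$D{\left(T,b \right)} = 2 + 2 T$ ($D{\left(T,b \right)} = 2 T + 2 = 2 + 2 T$)
$R = 0$ ($R = 0 \left(-3\right) = 0$)
$x = -4$ ($x = 10 - 14 = -4$)
$N = 29$
$t = 29$
$\sqrt{x + 0} t = \sqrt{-4 + 0} \cdot 29 = \sqrt{-4} \cdot 29 = 2 i 29 = 58 i$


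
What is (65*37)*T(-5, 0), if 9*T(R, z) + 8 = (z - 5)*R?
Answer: 40885/9 ≈ 4542.8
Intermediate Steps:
T(R, z) = -8/9 + R*(-5 + z)/9 (T(R, z) = -8/9 + ((z - 5)*R)/9 = -8/9 + ((-5 + z)*R)/9 = -8/9 + (R*(-5 + z))/9 = -8/9 + R*(-5 + z)/9)
(65*37)*T(-5, 0) = (65*37)*(-8/9 - 5/9*(-5) + (⅑)*(-5)*0) = 2405*(-8/9 + 25/9 + 0) = 2405*(17/9) = 40885/9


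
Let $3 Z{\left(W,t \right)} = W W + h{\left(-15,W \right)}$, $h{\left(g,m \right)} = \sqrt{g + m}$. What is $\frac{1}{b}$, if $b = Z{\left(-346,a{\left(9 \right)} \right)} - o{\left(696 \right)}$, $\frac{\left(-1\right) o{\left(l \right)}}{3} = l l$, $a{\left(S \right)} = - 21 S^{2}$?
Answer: $\frac{13438380}{20065561891961} - \frac{57 i}{20065561891961} \approx 6.6972 \cdot 10^{-7} - 2.8407 \cdot 10^{-12} i$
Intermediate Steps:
$o{\left(l \right)} = - 3 l^{2}$ ($o{\left(l \right)} = - 3 l l = - 3 l^{2}$)
$Z{\left(W,t \right)} = \frac{W^{2}}{3} + \frac{\sqrt{-15 + W}}{3}$ ($Z{\left(W,t \right)} = \frac{W W + \sqrt{-15 + W}}{3} = \frac{W^{2} + \sqrt{-15 + W}}{3} = \frac{W^{2}}{3} + \frac{\sqrt{-15 + W}}{3}$)
$b = \frac{4479460}{3} + \frac{19 i}{3}$ ($b = \left(\frac{\left(-346\right)^{2}}{3} + \frac{\sqrt{-15 - 346}}{3}\right) - - 3 \cdot 696^{2} = \left(\frac{1}{3} \cdot 119716 + \frac{\sqrt{-361}}{3}\right) - \left(-3\right) 484416 = \left(\frac{119716}{3} + \frac{19 i}{3}\right) - -1453248 = \left(\frac{119716}{3} + \frac{19 i}{3}\right) + 1453248 = \frac{4479460}{3} + \frac{19 i}{3} \approx 1.4932 \cdot 10^{6} + 6.3333 i$)
$\frac{1}{b} = \frac{1}{\frac{4479460}{3} + \frac{19 i}{3}} = \frac{9 \left(\frac{4479460}{3} - \frac{19 i}{3}\right)}{20065561891961}$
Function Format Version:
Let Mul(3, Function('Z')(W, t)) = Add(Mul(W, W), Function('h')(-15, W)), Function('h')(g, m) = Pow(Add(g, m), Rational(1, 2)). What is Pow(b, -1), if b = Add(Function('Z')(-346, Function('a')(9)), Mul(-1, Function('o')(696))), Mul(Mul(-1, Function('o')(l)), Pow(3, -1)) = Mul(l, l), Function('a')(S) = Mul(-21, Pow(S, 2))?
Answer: Add(Rational(13438380, 20065561891961), Mul(Rational(-57, 20065561891961), I)) ≈ Add(6.6972e-7, Mul(-2.8407e-12, I))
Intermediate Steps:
Function('o')(l) = Mul(-3, Pow(l, 2)) (Function('o')(l) = Mul(-3, Mul(l, l)) = Mul(-3, Pow(l, 2)))
Function('Z')(W, t) = Add(Mul(Rational(1, 3), Pow(W, 2)), Mul(Rational(1, 3), Pow(Add(-15, W), Rational(1, 2)))) (Function('Z')(W, t) = Mul(Rational(1, 3), Add(Mul(W, W), Pow(Add(-15, W), Rational(1, 2)))) = Mul(Rational(1, 3), Add(Pow(W, 2), Pow(Add(-15, W), Rational(1, 2)))) = Add(Mul(Rational(1, 3), Pow(W, 2)), Mul(Rational(1, 3), Pow(Add(-15, W), Rational(1, 2)))))
b = Add(Rational(4479460, 3), Mul(Rational(19, 3), I)) (b = Add(Add(Mul(Rational(1, 3), Pow(-346, 2)), Mul(Rational(1, 3), Pow(Add(-15, -346), Rational(1, 2)))), Mul(-1, Mul(-3, Pow(696, 2)))) = Add(Add(Mul(Rational(1, 3), 119716), Mul(Rational(1, 3), Pow(-361, Rational(1, 2)))), Mul(-1, Mul(-3, 484416))) = Add(Add(Rational(119716, 3), Mul(Rational(1, 3), Mul(19, I))), Mul(-1, -1453248)) = Add(Add(Rational(119716, 3), Mul(Rational(19, 3), I)), 1453248) = Add(Rational(4479460, 3), Mul(Rational(19, 3), I)) ≈ Add(1.4932e+6, Mul(6.3333, I)))
Pow(b, -1) = Pow(Add(Rational(4479460, 3), Mul(Rational(19, 3), I)), -1) = Mul(Rational(9, 20065561891961), Add(Rational(4479460, 3), Mul(Rational(-19, 3), I)))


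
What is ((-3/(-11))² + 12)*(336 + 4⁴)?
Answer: 864912/121 ≈ 7148.0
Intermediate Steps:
((-3/(-11))² + 12)*(336 + 4⁴) = ((-3*(-1/11))² + 12)*(336 + 256) = ((3/11)² + 12)*592 = (9/121 + 12)*592 = (1461/121)*592 = 864912/121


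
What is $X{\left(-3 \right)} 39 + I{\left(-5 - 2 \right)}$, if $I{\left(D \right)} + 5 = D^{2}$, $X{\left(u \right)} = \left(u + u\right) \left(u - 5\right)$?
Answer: $1916$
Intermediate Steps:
$X{\left(u \right)} = 2 u \left(-5 + u\right)$
$I{\left(D \right)} = -5 + D^{2}$
$X{\left(-3 \right)} 39 + I{\left(-5 - 2 \right)} = 2 \left(-3\right) \left(-5 - 3\right) 39 - \left(5 - \left(-5 - 2\right)^{2}\right) = 2 \left(-3\right) \left(-8\right) 39 - \left(5 - \left(-7\right)^{2}\right) = 48 \cdot 39 + \left(-5 + 49\right) = 1872 + 44 = 1916$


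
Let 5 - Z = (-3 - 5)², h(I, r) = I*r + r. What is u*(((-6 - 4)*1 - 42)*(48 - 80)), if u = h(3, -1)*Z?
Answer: 392704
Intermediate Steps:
h(I, r) = r + I*r
Z = -59 (Z = 5 - (-3 - 5)² = 5 - 1*(-8)² = 5 - 1*64 = 5 - 64 = -59)
u = 236 (u = -(1 + 3)*(-59) = -1*4*(-59) = -4*(-59) = 236)
u*(((-6 - 4)*1 - 42)*(48 - 80)) = 236*(((-6 - 4)*1 - 42)*(48 - 80)) = 236*((-10*1 - 42)*(-32)) = 236*((-10 - 42)*(-32)) = 236*(-52*(-32)) = 236*1664 = 392704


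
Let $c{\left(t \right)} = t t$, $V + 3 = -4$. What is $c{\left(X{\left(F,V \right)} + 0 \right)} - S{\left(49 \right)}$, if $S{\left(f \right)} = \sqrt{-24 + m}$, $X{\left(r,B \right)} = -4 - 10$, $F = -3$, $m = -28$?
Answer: $196 - 2 i \sqrt{13} \approx 196.0 - 7.2111 i$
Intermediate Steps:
$V = -7$ ($V = -3 - 4 = -7$)
$X{\left(r,B \right)} = -14$ ($X{\left(r,B \right)} = -4 - 10 = -14$)
$S{\left(f \right)} = 2 i \sqrt{13}$ ($S{\left(f \right)} = \sqrt{-24 - 28} = \sqrt{-52} = 2 i \sqrt{13}$)
$c{\left(t \right)} = t^{2}$
$c{\left(X{\left(F,V \right)} + 0 \right)} - S{\left(49 \right)} = \left(-14 + 0\right)^{2} - 2 i \sqrt{13} = \left(-14\right)^{2} - 2 i \sqrt{13} = 196 - 2 i \sqrt{13}$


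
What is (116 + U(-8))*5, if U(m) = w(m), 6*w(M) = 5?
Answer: 3505/6 ≈ 584.17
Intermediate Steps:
w(M) = 5/6 (w(M) = (1/6)*5 = 5/6)
U(m) = 5/6
(116 + U(-8))*5 = (116 + 5/6)*5 = (701/6)*5 = 3505/6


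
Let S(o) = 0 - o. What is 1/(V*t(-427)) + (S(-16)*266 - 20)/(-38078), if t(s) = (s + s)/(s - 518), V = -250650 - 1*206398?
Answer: -118101945273/1061611898384 ≈ -0.11125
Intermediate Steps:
S(o) = -o
V = -457048 (V = -250650 - 206398 = -457048)
t(s) = 2*s/(-518 + s) (t(s) = (2*s)/(-518 + s) = 2*s/(-518 + s))
1/(V*t(-427)) + (S(-16)*266 - 20)/(-38078) = 1/((-457048)*((2*(-427)/(-518 - 427)))) + (-1*(-16)*266 - 20)/(-38078) = -1/(457048*(2*(-427)/(-945))) + (16*266 - 20)*(-1/38078) = -1/(457048*(2*(-427)*(-1/945))) + (4256 - 20)*(-1/38078) = -1/(457048*122/135) + 4236*(-1/38078) = -1/457048*135/122 - 2118/19039 = -135/55759856 - 2118/19039 = -118101945273/1061611898384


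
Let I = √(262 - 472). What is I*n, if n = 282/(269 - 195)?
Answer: 141*I*√210/37 ≈ 55.224*I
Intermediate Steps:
n = 141/37 (n = 282/74 = 282*(1/74) = 141/37 ≈ 3.8108)
I = I*√210 (I = √(-210) = I*√210 ≈ 14.491*I)
I*n = (I*√210)*(141/37) = 141*I*√210/37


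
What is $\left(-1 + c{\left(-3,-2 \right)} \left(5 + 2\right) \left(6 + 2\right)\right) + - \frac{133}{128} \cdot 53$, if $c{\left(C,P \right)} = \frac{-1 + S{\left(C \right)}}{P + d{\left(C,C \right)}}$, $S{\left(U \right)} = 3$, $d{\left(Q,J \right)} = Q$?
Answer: $- \frac{50221}{640} \approx -78.47$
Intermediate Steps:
$c{\left(C,P \right)} = \frac{2}{C + P}$ ($c{\left(C,P \right)} = \frac{-1 + 3}{P + C} = \frac{2}{C + P}$)
$\left(-1 + c{\left(-3,-2 \right)} \left(5 + 2\right) \left(6 + 2\right)\right) + - \frac{133}{128} \cdot 53 = \left(-1 + \frac{2}{-3 - 2} \left(5 + 2\right) \left(6 + 2\right)\right) + - \frac{133}{128} \cdot 53 = \left(-1 + \frac{2}{-5} \cdot 7 \cdot 8\right) + \left(-133\right) \frac{1}{128} \cdot 53 = \left(-1 + 2 \left(- \frac{1}{5}\right) 56\right) - \frac{7049}{128} = \left(-1 - \frac{112}{5}\right) - \frac{7049}{128} = - \frac{117}{5} - \frac{7049}{128} = - \frac{50221}{640}$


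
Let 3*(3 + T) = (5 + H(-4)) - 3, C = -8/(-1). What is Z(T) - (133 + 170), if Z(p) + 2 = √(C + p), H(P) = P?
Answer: -305 + √39/3 ≈ -302.92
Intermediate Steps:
C = 8 (C = -8*(-1) = 8)
T = -11/3 (T = -3 + ((5 - 4) - 3)/3 = -3 + (1 - 3)/3 = -3 + (⅓)*(-2) = -3 - ⅔ = -11/3 ≈ -3.6667)
Z(p) = -2 + √(8 + p)
Z(T) - (133 + 170) = (-2 + √(8 - 11/3)) - (133 + 170) = (-2 + √(13/3)) - 1*303 = (-2 + √39/3) - 303 = -305 + √39/3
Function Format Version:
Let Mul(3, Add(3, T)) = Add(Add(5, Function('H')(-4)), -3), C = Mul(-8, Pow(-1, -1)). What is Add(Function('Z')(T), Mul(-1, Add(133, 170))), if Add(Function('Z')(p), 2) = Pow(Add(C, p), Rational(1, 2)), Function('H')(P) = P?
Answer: Add(-305, Mul(Rational(1, 3), Pow(39, Rational(1, 2)))) ≈ -302.92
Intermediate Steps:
C = 8 (C = Mul(-8, -1) = 8)
T = Rational(-11, 3) (T = Add(-3, Mul(Rational(1, 3), Add(Add(5, -4), -3))) = Add(-3, Mul(Rational(1, 3), Add(1, -3))) = Add(-3, Mul(Rational(1, 3), -2)) = Add(-3, Rational(-2, 3)) = Rational(-11, 3) ≈ -3.6667)
Function('Z')(p) = Add(-2, Pow(Add(8, p), Rational(1, 2)))
Add(Function('Z')(T), Mul(-1, Add(133, 170))) = Add(Add(-2, Pow(Add(8, Rational(-11, 3)), Rational(1, 2))), Mul(-1, Add(133, 170))) = Add(Add(-2, Pow(Rational(13, 3), Rational(1, 2))), Mul(-1, 303)) = Add(Add(-2, Mul(Rational(1, 3), Pow(39, Rational(1, 2)))), -303) = Add(-305, Mul(Rational(1, 3), Pow(39, Rational(1, 2))))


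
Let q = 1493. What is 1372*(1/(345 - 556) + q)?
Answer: 432210184/211 ≈ 2.0484e+6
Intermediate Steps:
1372*(1/(345 - 556) + q) = 1372*(1/(345 - 556) + 1493) = 1372*(1/(-211) + 1493) = 1372*(-1/211 + 1493) = 1372*(315022/211) = 432210184/211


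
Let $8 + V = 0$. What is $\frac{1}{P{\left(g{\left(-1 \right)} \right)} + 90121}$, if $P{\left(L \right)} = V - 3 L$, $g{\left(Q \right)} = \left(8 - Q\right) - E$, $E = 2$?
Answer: $\frac{1}{90092} \approx 1.11 \cdot 10^{-5}$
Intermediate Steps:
$g{\left(Q \right)} = 6 - Q$ ($g{\left(Q \right)} = \left(8 - Q\right) - 2 = 6 - Q$)
$V = -8$ ($V = -8 + 0 = -8$)
$P{\left(L \right)} = -8 - 3 L$
$\frac{1}{P{\left(g{\left(-1 \right)} \right)} + 90121} = \frac{1}{\left(-8 - 3 \left(6 - -1\right)\right) + 90121} = \frac{1}{\left(-8 - 3 \left(6 + 1\right)\right) + 90121} = \frac{1}{\left(-8 - 21\right) + 90121} = \frac{1}{-29 + 90121} = \frac{1}{90092}$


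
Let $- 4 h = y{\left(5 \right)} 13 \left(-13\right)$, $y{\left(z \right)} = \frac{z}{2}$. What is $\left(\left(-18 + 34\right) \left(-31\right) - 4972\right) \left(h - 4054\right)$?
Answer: $\frac{43179429}{2} \approx 2.159 \cdot 10^{7}$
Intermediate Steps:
$y{\left(z \right)} = \frac{z}{2}$ ($y{\left(z \right)} = z \frac{1}{2} = \frac{z}{2}$)
$h = \frac{845}{8}$ ($h = - \frac{\frac{1}{2} \cdot 5 \cdot 13 \left(-13\right)}{4} = - \frac{\frac{5}{2} \cdot 13 \left(-13\right)}{4} = - \frac{\frac{65}{2} \left(-13\right)}{4} = \left(- \frac{1}{4}\right) \left(- \frac{845}{2}\right) = \frac{845}{8} \approx 105.63$)
$\left(\left(-18 + 34\right) \left(-31\right) - 4972\right) \left(h - 4054\right) = \left(\left(-18 + 34\right) \left(-31\right) - 4972\right) \left(\frac{845}{8} - 4054\right) = \left(16 \left(-31\right) - 4972\right) \left(- \frac{31587}{8}\right) = \left(-496 - 4972\right) \left(- \frac{31587}{8}\right) = \left(-5468\right) \left(- \frac{31587}{8}\right) = \frac{43179429}{2}$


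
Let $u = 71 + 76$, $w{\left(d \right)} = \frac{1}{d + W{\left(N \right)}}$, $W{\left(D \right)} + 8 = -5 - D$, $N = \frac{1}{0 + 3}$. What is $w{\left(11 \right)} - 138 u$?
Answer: $- \frac{142005}{7} \approx -20286.0$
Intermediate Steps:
$N = \frac{1}{3} \approx 0.33333$
$W{\left(D \right)} = -13 - D$ ($W{\left(D \right)} = -8 - \left(5 + D\right) = -13 - D$)
$w{\left(d \right)} = \frac{1}{- \frac{40}{3} + d}$ ($w{\left(d \right)} = \frac{1}{d - \frac{40}{3}} = \frac{1}{- \frac{40}{3} + d}$)
$u = 147$
$w{\left(11 \right)} - 138 u = \frac{3}{-40 + 3 \cdot 11} - 20286 = \frac{3}{-40 + 33} - 20286 = \frac{3}{-7} - 20286 = 3 \left(- \frac{1}{7}\right) - 20286 = - \frac{3}{7} - 20286 = - \frac{142005}{7}$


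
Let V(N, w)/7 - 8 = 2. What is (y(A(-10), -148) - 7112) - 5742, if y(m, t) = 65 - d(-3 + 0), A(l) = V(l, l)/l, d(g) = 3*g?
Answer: -12780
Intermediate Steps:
V(N, w) = 70 (V(N, w) = 56 + 7*2 = 56 + 14 = 70)
A(l) = 70/l
y(m, t) = 74 (y(m, t) = 65 - 3*(-3 + 0) = 65 - 3*(-3) = 65 - 1*(-9) = 65 + 9 = 74)
(y(A(-10), -148) - 7112) - 5742 = (74 - 7112) - 5742 = -7038 - 5742 = -12780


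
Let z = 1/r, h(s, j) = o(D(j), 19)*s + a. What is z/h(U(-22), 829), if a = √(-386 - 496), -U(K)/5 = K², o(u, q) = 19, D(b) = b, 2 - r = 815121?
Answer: I/(815119*(21*√2 + 45980*I)) ≈ 2.6681e-11 + 1.7234e-14*I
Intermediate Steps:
r = -815119 (r = 2 - 1*815121 = 2 - 815121 = -815119)
U(K) = -5*K²
a = 21*I*√2 (a = √(-882) = 21*I*√2 ≈ 29.698*I)
h(s, j) = 19*s + 21*I*√2
z = -1/815119 (z = 1/(-815119) = -1/815119 ≈ -1.2268e-6)
z/h(U(-22), 829) = -1/(815119*(19*(-5*(-22)²) + 21*I*√2)) = -1/(815119*(19*(-5*484) + 21*I*√2)) = -1/(815119*(19*(-2420) + 21*I*√2)) = -1/(815119*(-45980 + 21*I*√2))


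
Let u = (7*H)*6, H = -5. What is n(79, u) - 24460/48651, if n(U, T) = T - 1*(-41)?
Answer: -8246479/48651 ≈ -169.50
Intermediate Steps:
u = -210 (u = (7*(-5))*6 = -35*6 = -210)
n(U, T) = 41 + T (n(U, T) = T + 41 = 41 + T)
n(79, u) - 24460/48651 = (41 - 210) - 24460/48651 = -169 - 24460*1/48651 = -169 - 24460/48651 = -8246479/48651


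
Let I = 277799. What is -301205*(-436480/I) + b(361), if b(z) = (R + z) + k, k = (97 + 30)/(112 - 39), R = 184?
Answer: 9608394476888/20279327 ≈ 4.7380e+5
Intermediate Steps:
k = 127/73 ≈ 1.7397
b(z) = 13559/73 + z (b(z) = (184 + z) + 127/73 = 13559/73 + z)
-301205*(-436480/I) + b(361) = -301205/(277799/((-1984*220))) + (13559/73 + 361) = -301205/(277799/(-436480)) + 39912/73 = -301205/(277799*(-1/436480)) + 39912/73 = -301205/(-277799/436480) + 39912/73 = -301205*(-436480/277799) + 39912/73 = 131469958400/277799 + 39912/73 = 9608394476888/20279327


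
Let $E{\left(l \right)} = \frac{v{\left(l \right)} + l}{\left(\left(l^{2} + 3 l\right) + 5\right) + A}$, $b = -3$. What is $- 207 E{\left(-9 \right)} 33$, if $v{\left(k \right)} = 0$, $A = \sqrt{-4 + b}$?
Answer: $\frac{3627261}{3488} - \frac{61479 i \sqrt{7}}{3488} \approx 1039.9 - 46.634 i$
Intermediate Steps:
$A = i \sqrt{7}$ ($A = \sqrt{-4 - 3} = \sqrt{-7} = i \sqrt{7} \approx 2.6458 i$)
$E{\left(l \right)} = \frac{l}{5 + l^{2} + 3 l + i \sqrt{7}}$ ($E{\left(l \right)} = \frac{0 + l}{\left(\left(l^{2} + 3 l\right) + 5\right) + i \sqrt{7}} = \frac{l}{\left(5 + l^{2} + 3 l\right) + i \sqrt{7}} = \frac{l}{5 + l^{2} + 3 l + i \sqrt{7}}$)
$- 207 E{\left(-9 \right)} 33 = - 207 \left(- \frac{9}{5 + \left(-9\right)^{2} + 3 \left(-9\right) + i \sqrt{7}}\right) 33 = - 207 \left(- \frac{9}{5 + 81 - 27 + i \sqrt{7}}\right) 33 = - 207 \left(- \frac{9}{59 + i \sqrt{7}}\right) 33 = \frac{1863}{59 + i \sqrt{7}} \cdot 33 = \frac{61479}{59 + i \sqrt{7}}$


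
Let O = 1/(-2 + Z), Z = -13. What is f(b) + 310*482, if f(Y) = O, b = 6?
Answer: 2241299/15 ≈ 1.4942e+5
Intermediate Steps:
O = -1/15 (O = 1/(-2 - 13) = 1/(-15) = -1/15 ≈ -0.066667)
f(Y) = -1/15
f(b) + 310*482 = -1/15 + 310*482 = -1/15 + 149420 = 2241299/15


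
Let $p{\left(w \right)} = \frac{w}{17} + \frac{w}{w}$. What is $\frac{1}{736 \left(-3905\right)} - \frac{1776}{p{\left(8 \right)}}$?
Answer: $- \frac{17354844677}{14370400} \approx -1207.7$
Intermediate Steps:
$p{\left(w \right)} = 1 + \frac{w}{17}$ ($p{\left(w \right)} = w \frac{1}{17} + 1 = \frac{w}{17} + 1 = 1 + \frac{w}{17}$)
$\frac{1}{736 \left(-3905\right)} - \frac{1776}{p{\left(8 \right)}} = \frac{1}{736 \left(-3905\right)} - \frac{1776}{1 + \frac{1}{17} \cdot 8} = \frac{1}{736} \left(- \frac{1}{3905}\right) - \frac{1776}{1 + \frac{8}{17}} = - \frac{1}{2874080} - \frac{1776}{\frac{25}{17}} = - \frac{1}{2874080} - \frac{30192}{25} = - \frac{17354844677}{14370400}$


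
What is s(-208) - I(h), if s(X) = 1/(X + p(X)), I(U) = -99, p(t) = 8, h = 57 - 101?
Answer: 19799/200 ≈ 98.995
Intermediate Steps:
h = -44
s(X) = 1/(8 + X) (s(X) = 1/(X + 8) = 1/(8 + X))
s(-208) - I(h) = 1/(8 - 208) - 1*(-99) = 1/(-200) + 99 = -1/200 + 99 = 19799/200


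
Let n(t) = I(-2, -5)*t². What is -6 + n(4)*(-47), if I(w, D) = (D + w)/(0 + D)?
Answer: -5294/5 ≈ -1058.8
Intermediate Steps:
I(w, D) = (D + w)/D
n(t) = 7*t²/5 (n(t) = ((-5 - 2)/(-5))*t² = (-⅕*(-7))*t² = 7*t²/5)
-6 + n(4)*(-47) = -6 + ((7/5)*4²)*(-47) = -6 + ((7/5)*16)*(-47) = -6 + (112/5)*(-47) = -6 - 5264/5 = -5294/5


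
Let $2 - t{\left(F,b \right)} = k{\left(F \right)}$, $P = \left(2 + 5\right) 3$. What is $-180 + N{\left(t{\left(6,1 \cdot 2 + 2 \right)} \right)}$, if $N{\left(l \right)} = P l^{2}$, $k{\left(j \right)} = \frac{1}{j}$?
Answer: $- \frac{1313}{12} \approx -109.42$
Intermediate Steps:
$P = 21$ ($P = 7 \cdot 3 = 21$)
$t{\left(F,b \right)} = 2 - \frac{1}{F}$
$N{\left(l \right)} = 21 l^{2}$
$-180 + N{\left(t{\left(6,1 \cdot 2 + 2 \right)} \right)} = -180 + 21 \left(2 - \frac{1}{6}\right)^{2} = -180 + 21 \left(\frac{11}{6}\right)^{2} = -180 + 21 \cdot \frac{121}{36} = -180 + \frac{847}{12} = - \frac{1313}{12}$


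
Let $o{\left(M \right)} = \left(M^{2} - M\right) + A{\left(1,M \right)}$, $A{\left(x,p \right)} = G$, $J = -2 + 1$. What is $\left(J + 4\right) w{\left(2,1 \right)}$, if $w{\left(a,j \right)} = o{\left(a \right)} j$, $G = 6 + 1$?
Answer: $27$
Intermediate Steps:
$J = -1$
$G = 7$
$A{\left(x,p \right)} = 7$
$o{\left(M \right)} = 7 + M^{2} - M$ ($o{\left(M \right)} = \left(M^{2} - M\right) + 7 = 7 + M^{2} - M$)
$w{\left(a,j \right)} = j \left(7 + a^{2} - a\right)$ ($w{\left(a,j \right)} = \left(7 + a^{2} - a\right) j = j \left(7 + a^{2} - a\right)$)
$\left(J + 4\right) w{\left(2,1 \right)} = \left(-1 + 4\right) 1 \left(7 + 2^{2} - 2\right) = 3 \cdot 1 \left(7 + 4 - 2\right) = 3 \cdot 1 \cdot 9 = 3 \cdot 9 = 27$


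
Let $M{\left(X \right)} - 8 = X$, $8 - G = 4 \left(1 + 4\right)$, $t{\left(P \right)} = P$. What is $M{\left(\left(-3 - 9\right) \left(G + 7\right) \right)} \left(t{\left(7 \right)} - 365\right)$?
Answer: $-24344$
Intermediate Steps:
$G = -12$ ($G = 8 - 4 \left(1 + 4\right) = 8 - 4 \cdot 5 = 8 - 20 = -12$)
$M{\left(X \right)} = 8 + X$
$M{\left(\left(-3 - 9\right) \left(G + 7\right) \right)} \left(t{\left(7 \right)} - 365\right) = \left(8 + \left(-3 - 9\right) \left(-12 + 7\right)\right) \left(7 - 365\right) = \left(8 - -60\right) \left(-358\right) = \left(8 + 60\right) \left(-358\right) = 68 \left(-358\right) = -24344$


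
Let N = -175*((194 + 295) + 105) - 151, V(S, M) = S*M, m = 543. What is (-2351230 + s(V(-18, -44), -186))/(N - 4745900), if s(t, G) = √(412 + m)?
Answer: 2351230/4850001 - √955/4850001 ≈ 0.48478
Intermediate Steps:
V(S, M) = M*S
N = -104101 (N = -175*(489 + 105) - 151 = -175*594 - 151 = -103950 - 151 = -104101)
s(t, G) = √955 (s(t, G) = √(412 + 543) = √955)
(-2351230 + s(V(-18, -44), -186))/(N - 4745900) = (-2351230 + √955)/(-104101 - 4745900) = (-2351230 + √955)/(-4850001) = (-2351230 + √955)*(-1/4850001) = 2351230/4850001 - √955/4850001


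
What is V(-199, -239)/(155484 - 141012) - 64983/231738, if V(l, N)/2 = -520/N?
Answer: -9355113031/33397385346 ≈ -0.28012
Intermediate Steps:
V(l, N) = -1040/N (V(l, N) = 2*(-520/N) = -1040/N)
V(-199, -239)/(155484 - 141012) - 64983/231738 = (-1040/(-239))/(155484 - 141012) - 64983/231738 = -1040*(-1/239)/14472 - 64983*1/231738 = (1040/239)*(1/14472) - 21661/77246 = 130/432351 - 21661/77246 = -9355113031/33397385346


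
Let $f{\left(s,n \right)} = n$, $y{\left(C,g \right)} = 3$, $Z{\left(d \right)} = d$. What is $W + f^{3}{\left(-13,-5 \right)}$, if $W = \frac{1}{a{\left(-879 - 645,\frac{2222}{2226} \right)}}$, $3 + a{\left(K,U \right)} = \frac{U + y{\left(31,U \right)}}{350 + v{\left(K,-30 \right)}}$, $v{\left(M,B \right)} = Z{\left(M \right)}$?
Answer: $- \frac{245930581}{1962218} \approx -125.33$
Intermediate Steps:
$v{\left(M,B \right)} = M$
$a{\left(K,U \right)} = -3 + \frac{3 + U}{350 + K}$ ($a{\left(K,U \right)} = -3 + \frac{U + 3}{350 + K} = -3 + \frac{3 + U}{350 + K}$)
$W = - \frac{653331}{1962218}$ ($W = \frac{1}{\frac{1}{350 - 1524} \left(-1047 + \frac{2222}{2226} - 3 \left(-879 - 645\right)\right)} = \frac{1}{\frac{1}{350 - 1524} \left(-1047 + 2222 \cdot \frac{1}{2226} - -4572\right)} = \frac{1}{\frac{1}{-1174} \left(-1047 + \frac{1111}{1113} + 4572\right)} = \frac{1}{\left(- \frac{1}{1174}\right) \frac{3924436}{1113}} = \frac{1}{- \frac{1962218}{653331}} = - \frac{653331}{1962218} \approx -0.33296$)
$W + f^{3}{\left(-13,-5 \right)} = - \frac{653331}{1962218} + \left(-5\right)^{3} = - \frac{653331}{1962218} - 125 = - \frac{245930581}{1962218}$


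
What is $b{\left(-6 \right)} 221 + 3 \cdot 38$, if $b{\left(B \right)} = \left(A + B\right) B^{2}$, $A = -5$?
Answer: $-87402$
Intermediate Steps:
$b{\left(B \right)} = B^{2} \left(-5 + B\right)$ ($b{\left(B \right)} = \left(-5 + B\right) B^{2} = B^{2} \left(-5 + B\right)$)
$b{\left(-6 \right)} 221 + 3 \cdot 38 = \left(-6\right)^{2} \left(-5 - 6\right) 221 + 3 \cdot 38 = 36 \left(-11\right) 221 + 114 = \left(-396\right) 221 + 114 = -87516 + 114 = -87402$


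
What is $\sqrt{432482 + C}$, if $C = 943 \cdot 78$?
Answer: $2 \sqrt{126509} \approx 711.36$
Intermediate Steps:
$C = 73554$
$\sqrt{432482 + C} = \sqrt{432482 + 73554} = \sqrt{506036} = 2 \sqrt{126509}$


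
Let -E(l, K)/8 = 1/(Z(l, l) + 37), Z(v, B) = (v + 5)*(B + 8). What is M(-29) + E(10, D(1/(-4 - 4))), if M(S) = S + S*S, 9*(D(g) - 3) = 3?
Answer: 249276/307 ≈ 811.97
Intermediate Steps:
D(g) = 10/3 (D(g) = 3 + (⅑)*3 = 3 + ⅓ = 10/3)
Z(v, B) = (5 + v)*(8 + B)
M(S) = S + S²
E(l, K) = -8/(77 + l² + 13*l) (E(l, K) = -8/((40 + 5*l + 8*l + l*l) + 37) = -8/((40 + 5*l + 8*l + l²) + 37) = -8/((40 + l² + 13*l) + 37) = -8/(77 + l² + 13*l))
M(-29) + E(10, D(1/(-4 - 4))) = -29*(1 - 29) - 8/(77 + 10² + 13*10) = -29*(-28) - 8/(77 + 100 + 130) = 812 - 8/307 = 249276/307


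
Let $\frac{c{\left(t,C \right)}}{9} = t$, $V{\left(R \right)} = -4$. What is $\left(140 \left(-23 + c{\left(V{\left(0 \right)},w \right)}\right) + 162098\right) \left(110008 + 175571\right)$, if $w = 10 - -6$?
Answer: $43932902202$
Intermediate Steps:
$w = 16$ ($w = 10 + 6 = 16$)
$c{\left(t,C \right)} = 9 t$
$\left(140 \left(-23 + c{\left(V{\left(0 \right)},w \right)}\right) + 162098\right) \left(110008 + 175571\right) = \left(140 \left(-23 + 9 \left(-4\right)\right) + 162098\right) \left(110008 + 175571\right) = \left(140 \left(-23 - 36\right) + 162098\right) 285579 = \left(140 \left(-59\right) + 162098\right) 285579 = \left(-8260 + 162098\right) 285579 = 153838 \cdot 285579 = 43932902202$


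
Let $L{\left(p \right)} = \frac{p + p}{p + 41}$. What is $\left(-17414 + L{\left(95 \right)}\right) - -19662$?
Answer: $\frac{152959}{68} \approx 2249.4$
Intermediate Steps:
$L{\left(p \right)} = \frac{2 p}{41 + p}$
$\left(-17414 + L{\left(95 \right)}\right) - -19662 = \left(-17414 + 2 \cdot 95 \frac{1}{41 + 95}\right) - -19662 = \left(-17414 + 2 \cdot 95 \cdot \frac{1}{136}\right) + 19662 = \left(-17414 + \frac{95}{68}\right) + 19662 = - \frac{1184057}{68} + 19662 = \frac{152959}{68}$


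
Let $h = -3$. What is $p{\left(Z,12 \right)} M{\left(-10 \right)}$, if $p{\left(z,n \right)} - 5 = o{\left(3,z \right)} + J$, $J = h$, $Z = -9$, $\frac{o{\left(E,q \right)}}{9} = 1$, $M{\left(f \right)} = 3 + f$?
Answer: $-77$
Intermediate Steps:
$o{\left(E,q \right)} = 9$ ($o{\left(E,q \right)} = 9 \cdot 1 = 9$)
$J = -3$
$p{\left(z,n \right)} = 11$ ($p{\left(z,n \right)} = 5 + \left(9 - 3\right) = 5 + 6 = 11$)
$p{\left(Z,12 \right)} M{\left(-10 \right)} = 11 \left(3 - 10\right) = 11 \left(-7\right) = -77$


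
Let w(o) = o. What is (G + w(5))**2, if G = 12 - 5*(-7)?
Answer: 2704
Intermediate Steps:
G = 47 (G = 12 + 35 = 47)
(G + w(5))**2 = (47 + 5)**2 = 52**2 = 2704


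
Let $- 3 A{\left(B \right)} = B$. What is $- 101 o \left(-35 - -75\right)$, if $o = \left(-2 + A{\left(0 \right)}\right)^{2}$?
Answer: $-16160$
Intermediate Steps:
$A{\left(B \right)} = - \frac{B}{3}$
$o = 4$ ($o = \left(-2 - 0\right)^{2} = \left(-2 + 0\right)^{2} = \left(-2\right)^{2} = 4$)
$- 101 o \left(-35 - -75\right) = \left(-101\right) 4 \left(-35 - -75\right) = - 404 \left(-35 + 75\right) = \left(-404\right) 40 = -16160$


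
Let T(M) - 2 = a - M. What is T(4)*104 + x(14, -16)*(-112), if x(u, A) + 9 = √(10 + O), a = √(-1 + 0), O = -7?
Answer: 800 - 112*√3 + 104*I ≈ 606.01 + 104.0*I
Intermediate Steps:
a = I (a = √(-1) = I ≈ 1.0*I)
T(M) = 2 + I - M (T(M) = 2 + (I - M) = 2 + I - M)
x(u, A) = -9 + √3 (x(u, A) = -9 + √(10 - 7) = -9 + √3)
T(4)*104 + x(14, -16)*(-112) = (2 + I - 1*4)*104 + (-9 + √3)*(-112) = (2 + I - 4)*104 + (1008 - 112*√3) = (-2 + I)*104 + (1008 - 112*√3) = (-208 + 104*I) + (1008 - 112*√3) = 800 - 112*√3 + 104*I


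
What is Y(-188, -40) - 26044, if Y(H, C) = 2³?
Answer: -26036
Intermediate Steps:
Y(H, C) = 8
Y(-188, -40) - 26044 = 8 - 26044 = -26036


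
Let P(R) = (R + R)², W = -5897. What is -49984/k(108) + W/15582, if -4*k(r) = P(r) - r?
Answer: 236742433/60442578 ≈ 3.9168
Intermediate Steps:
P(R) = 4*R² (P(R) = (2*R)² = 4*R²)
k(r) = -r² + r/4 (k(r) = -(4*r² - r)/4 = -(-r + 4*r²)/4 = -r² + r/4)
-49984/k(108) + W/15582 = -49984*1/(108*(¼ - 1*108)) - 5897/15582 = -49984*1/(108*(¼ - 108)) - 5897*1/15582 = -49984/(108*(-431/4)) - 5897/15582 = -49984/(-11637) - 5897/15582 = -49984*(-1/11637) - 5897/15582 = 49984/11637 - 5897/15582 = 236742433/60442578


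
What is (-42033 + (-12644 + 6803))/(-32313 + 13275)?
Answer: 7979/3173 ≈ 2.5147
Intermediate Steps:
(-42033 + (-12644 + 6803))/(-32313 + 13275) = (-42033 - 5841)/(-19038) = -47874*(-1/19038) = 7979/3173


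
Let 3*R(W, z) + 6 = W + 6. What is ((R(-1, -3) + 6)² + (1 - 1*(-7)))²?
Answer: 130321/81 ≈ 1608.9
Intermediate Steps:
R(W, z) = W/3 (R(W, z) = -2 + (W + 6)/3 = -2 + (6 + W)/3 = -2 + (2 + W/3) = W/3)
((R(-1, -3) + 6)² + (1 - 1*(-7)))² = (((⅓)*(-1) + 6)² + (1 - 1*(-7)))² = ((-⅓ + 6)² + (1 + 7))² = ((17/3)² + 8)² = (289/9 + 8)² = (361/9)² = 130321/81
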